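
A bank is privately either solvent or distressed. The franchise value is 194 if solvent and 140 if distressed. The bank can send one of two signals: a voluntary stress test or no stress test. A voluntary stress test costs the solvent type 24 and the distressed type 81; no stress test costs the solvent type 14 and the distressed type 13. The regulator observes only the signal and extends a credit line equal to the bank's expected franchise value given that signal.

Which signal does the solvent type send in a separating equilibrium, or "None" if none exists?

Try solvent → stress test, distressed → no stress test:
  If types separate, stress test earns payment 194 and no stress test earns 140.
  Solvent: stress test gives 194 − 24 = 170; no stress test gives 140 − 14 = 126. No deviation. ✓
  Distressed: no stress test gives 140 − 13 = 127; stress test gives 194 − 81 = 113. No deviation. ✓
Both hold — the solvent type sends stress test.

stress test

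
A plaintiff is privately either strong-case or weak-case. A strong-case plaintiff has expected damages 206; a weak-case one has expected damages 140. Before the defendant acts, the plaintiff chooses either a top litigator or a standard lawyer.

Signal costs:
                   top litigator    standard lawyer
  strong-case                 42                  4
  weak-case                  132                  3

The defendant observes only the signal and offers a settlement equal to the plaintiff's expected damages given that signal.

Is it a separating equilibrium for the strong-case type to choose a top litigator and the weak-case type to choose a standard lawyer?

If types separate, top litigator earns payment 206 and standard lawyer earns 140.
Strong-case: top litigator gives 206 − 42 = 164; standard lawyer gives 140 − 4 = 136. No deviation. ✓
Weak-case: standard lawyer gives 140 − 3 = 137; top litigator gives 206 − 132 = 74. No deviation. ✓
Both incentive constraints hold.

Yes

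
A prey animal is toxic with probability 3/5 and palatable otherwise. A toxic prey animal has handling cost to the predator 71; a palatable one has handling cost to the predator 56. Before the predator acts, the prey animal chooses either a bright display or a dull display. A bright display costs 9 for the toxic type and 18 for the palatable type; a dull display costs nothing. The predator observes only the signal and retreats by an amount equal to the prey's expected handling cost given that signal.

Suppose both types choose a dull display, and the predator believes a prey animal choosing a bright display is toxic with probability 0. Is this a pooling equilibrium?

At the pooled signal (dull display) the predator holds the prior 3/5 and pays 3/5·71 + 2/5·56 = 65. Off-path (bright display) belief 0 gives 0·71 + 1·56 = 56.
Toxic: dull display gives 65 − 0 = 65; bright display gives 56 − 9 = 47. Stays. ✓
Palatable: dull display gives 65 − 0 = 65; bright display gives 56 − 18 = 38. Stays. ✓

Yes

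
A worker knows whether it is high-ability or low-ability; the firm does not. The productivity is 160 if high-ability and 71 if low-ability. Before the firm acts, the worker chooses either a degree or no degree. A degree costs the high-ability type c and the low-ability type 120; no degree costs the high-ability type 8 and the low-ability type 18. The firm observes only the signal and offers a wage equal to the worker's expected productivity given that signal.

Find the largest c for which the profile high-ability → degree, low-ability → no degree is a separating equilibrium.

97

Under separation: degree → high-ability (pays 160); no degree → low-ability (pays 71).
Low-ability: 71 − 18 = 53 ≥ 160 − 120 = 40. Holds regardless of c. ✓
High-ability: 160 − c ≥ 71 − 8, so c ≤ 160 − 63 = 97.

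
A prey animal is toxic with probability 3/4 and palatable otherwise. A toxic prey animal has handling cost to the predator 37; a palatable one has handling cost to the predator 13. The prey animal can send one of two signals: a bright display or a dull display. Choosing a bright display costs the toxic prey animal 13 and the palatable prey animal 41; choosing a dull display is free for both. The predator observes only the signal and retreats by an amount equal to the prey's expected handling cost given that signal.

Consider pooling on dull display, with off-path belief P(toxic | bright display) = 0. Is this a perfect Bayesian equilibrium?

At the pooled signal (dull display) the predator holds the prior 3/4 and pays 3/4·37 + 1/4·13 = 31. Off-path (bright display) belief 0 gives 0·37 + 1·13 = 13.
Toxic: dull display gives 31 − 0 = 31; bright display gives 13 − 13 = 0. Stays. ✓
Palatable: dull display gives 31 − 0 = 31; bright display gives 13 − 41 = -28. Stays. ✓

Yes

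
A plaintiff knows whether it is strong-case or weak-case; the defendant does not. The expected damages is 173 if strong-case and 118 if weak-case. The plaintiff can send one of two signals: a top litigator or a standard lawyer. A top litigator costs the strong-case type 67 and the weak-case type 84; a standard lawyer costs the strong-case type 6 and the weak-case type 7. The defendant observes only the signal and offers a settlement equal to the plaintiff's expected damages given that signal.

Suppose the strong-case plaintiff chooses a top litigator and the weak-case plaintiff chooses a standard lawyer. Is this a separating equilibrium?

If types separate, top litigator earns payment 173 and standard lawyer earns 118.
Strong-case: top litigator gives 173 − 67 = 106; standard lawyer gives 118 − 6 = 112. Would deviate. ✗
Weak-case: standard lawyer gives 118 − 7 = 111; top litigator gives 173 − 84 = 89. No deviation. ✓

No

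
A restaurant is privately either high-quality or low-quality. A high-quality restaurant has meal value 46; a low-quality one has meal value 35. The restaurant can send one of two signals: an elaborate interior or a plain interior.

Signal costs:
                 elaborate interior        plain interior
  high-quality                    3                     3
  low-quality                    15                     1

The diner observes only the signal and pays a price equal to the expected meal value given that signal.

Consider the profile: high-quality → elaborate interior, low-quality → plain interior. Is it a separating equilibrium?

If types separate, elaborate interior earns payment 46 and plain interior earns 35.
High-quality: elaborate interior gives 46 − 3 = 43; plain interior gives 35 − 3 = 32. No deviation. ✓
Low-quality: plain interior gives 35 − 1 = 34; elaborate interior gives 46 − 15 = 31. No deviation. ✓
Both incentive constraints hold.

Yes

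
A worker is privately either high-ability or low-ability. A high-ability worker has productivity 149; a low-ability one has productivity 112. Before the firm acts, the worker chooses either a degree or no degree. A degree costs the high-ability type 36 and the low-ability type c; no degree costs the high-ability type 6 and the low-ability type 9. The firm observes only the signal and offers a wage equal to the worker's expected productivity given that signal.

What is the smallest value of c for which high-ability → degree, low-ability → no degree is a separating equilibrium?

Under separation: degree → high-ability (pays 149); no degree → low-ability (pays 112).
High-ability: 149 − 36 = 113 ≥ 112 − 6 = 106. Holds regardless of c. ✓
Low-ability: 112 − 9 ≥ 149 − c, so c ≥ 149 − 103 = 46.

46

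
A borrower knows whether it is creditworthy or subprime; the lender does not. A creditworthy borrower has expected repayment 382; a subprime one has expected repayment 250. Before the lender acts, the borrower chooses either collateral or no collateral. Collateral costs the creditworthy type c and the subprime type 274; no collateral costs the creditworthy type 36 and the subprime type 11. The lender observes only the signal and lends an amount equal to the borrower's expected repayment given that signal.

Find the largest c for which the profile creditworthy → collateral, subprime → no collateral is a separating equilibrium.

168

Under separation: collateral → creditworthy (pays 382); no collateral → subprime (pays 250).
Subprime: 250 − 11 = 239 ≥ 382 − 274 = 108. Holds regardless of c. ✓
Creditworthy: 382 − c ≥ 250 − 36, so c ≤ 382 − 214 = 168.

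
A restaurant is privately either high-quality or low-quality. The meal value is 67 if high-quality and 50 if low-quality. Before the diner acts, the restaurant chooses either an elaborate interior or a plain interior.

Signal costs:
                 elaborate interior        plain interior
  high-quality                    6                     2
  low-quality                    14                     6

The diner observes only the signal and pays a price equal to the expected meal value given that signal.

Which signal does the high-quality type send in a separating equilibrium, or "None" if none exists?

None

Try high-quality → elaborate interior, low-quality → plain interior:
  If types separate, elaborate interior earns payment 67 and plain interior earns 50.
  High-quality: elaborate interior gives 67 − 6 = 61; plain interior gives 50 − 2 = 48. No deviation. ✓
  Low-quality: plain interior gives 50 − 6 = 44; elaborate interior gives 67 − 14 = 53. Would deviate. ✗
Try high-quality → plain interior, low-quality → elaborate interior:
  If types separate, plain interior earns payment 67 and elaborate interior earns 50.
  High-quality: plain interior gives 67 − 2 = 65; elaborate interior gives 50 − 6 = 44. No deviation. ✓
  Low-quality: elaborate interior gives 50 − 14 = 36; plain interior gives 67 − 6 = 61. Would deviate. ✗
Neither assignment is incentive-compatible.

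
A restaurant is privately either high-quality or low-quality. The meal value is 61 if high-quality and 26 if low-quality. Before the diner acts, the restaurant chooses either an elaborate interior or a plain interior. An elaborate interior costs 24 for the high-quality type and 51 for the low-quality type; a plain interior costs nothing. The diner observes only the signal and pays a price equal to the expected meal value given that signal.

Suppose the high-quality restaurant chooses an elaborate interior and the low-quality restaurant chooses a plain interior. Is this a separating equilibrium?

Yes

If types separate, elaborate interior earns payment 61 and plain interior earns 26.
High-quality: elaborate interior gives 61 − 24 = 37; plain interior gives 26 − 0 = 26. No deviation. ✓
Low-quality: plain interior gives 26 − 0 = 26; elaborate interior gives 61 − 51 = 10. No deviation. ✓
Both incentive constraints hold.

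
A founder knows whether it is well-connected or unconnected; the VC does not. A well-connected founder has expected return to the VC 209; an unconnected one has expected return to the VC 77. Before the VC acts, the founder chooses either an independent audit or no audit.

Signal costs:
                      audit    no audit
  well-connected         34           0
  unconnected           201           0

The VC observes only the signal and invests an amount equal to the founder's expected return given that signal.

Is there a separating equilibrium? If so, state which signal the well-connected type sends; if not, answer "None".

audit

Try well-connected → audit, unconnected → no audit:
  If types separate, audit earns payment 209 and no audit earns 77.
  Well-connected: audit gives 209 − 34 = 175; no audit gives 77 − 0 = 77. No deviation. ✓
  Unconnected: no audit gives 77 − 0 = 77; audit gives 209 − 201 = 8. No deviation. ✓
Both hold — the well-connected type sends audit.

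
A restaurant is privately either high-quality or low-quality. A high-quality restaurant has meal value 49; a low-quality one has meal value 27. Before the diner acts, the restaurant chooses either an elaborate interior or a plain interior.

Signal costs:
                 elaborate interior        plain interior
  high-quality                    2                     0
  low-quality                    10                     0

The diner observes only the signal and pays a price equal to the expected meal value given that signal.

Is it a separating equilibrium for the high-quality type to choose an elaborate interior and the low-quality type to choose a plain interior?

If types separate, elaborate interior earns payment 49 and plain interior earns 27.
High-quality: elaborate interior gives 49 − 2 = 47; plain interior gives 27 − 0 = 27. No deviation. ✓
Low-quality: plain interior gives 27 − 0 = 27; elaborate interior gives 49 − 10 = 39. Would deviate. ✗

No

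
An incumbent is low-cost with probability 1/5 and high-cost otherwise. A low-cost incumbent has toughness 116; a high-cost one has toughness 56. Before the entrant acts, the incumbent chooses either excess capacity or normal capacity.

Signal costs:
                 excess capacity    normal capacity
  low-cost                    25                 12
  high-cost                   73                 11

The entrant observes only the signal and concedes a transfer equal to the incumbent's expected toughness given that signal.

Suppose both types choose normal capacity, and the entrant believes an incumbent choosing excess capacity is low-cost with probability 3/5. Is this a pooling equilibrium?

On the equilibrium path (normal capacity) the entrant holds the prior 1/5 and pays 1/5·116 + 4/5·56 = 68. Off-path (excess capacity) belief 3/5 gives 3/5·116 + 2/5·56 = 92.
Low-cost: normal capacity gives 68 − 12 = 56; excess capacity gives 92 − 25 = 67. Deviates. ✗
High-cost: normal capacity gives 68 − 11 = 57; excess capacity gives 92 − 73 = 19. Stays. ✓

No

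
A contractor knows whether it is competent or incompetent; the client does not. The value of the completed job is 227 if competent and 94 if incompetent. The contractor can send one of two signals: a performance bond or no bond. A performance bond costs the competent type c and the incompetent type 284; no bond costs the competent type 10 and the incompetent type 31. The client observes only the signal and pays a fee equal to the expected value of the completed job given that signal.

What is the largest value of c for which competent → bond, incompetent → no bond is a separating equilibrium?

143

Under separation: bond → competent (pays 227); no bond → incompetent (pays 94).
Incompetent: 94 − 31 = 63 ≥ 227 − 284 = -57. Holds regardless of c. ✓
Competent: 227 − c ≥ 94 − 10, so c ≤ 227 − 84 = 143.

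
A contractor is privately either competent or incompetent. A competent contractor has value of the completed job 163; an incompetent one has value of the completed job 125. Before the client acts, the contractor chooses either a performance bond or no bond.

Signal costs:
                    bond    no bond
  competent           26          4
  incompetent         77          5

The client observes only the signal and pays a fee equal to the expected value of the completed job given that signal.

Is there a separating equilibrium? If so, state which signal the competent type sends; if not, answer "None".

Try competent → bond, incompetent → no bond:
  If types separate, bond earns payment 163 and no bond earns 125.
  Competent: bond gives 163 − 26 = 137; no bond gives 125 − 4 = 121. No deviation. ✓
  Incompetent: no bond gives 125 − 5 = 120; bond gives 163 − 77 = 86. No deviation. ✓
Both hold — the competent type sends bond.

bond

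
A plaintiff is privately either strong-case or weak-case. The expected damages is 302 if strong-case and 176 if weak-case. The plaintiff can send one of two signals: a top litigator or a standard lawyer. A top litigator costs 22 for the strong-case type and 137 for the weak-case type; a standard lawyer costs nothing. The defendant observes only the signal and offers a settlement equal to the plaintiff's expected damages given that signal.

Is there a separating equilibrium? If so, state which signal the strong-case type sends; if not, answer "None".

top litigator

Try strong-case → top litigator, weak-case → standard lawyer:
  If types separate, top litigator earns payment 302 and standard lawyer earns 176.
  Strong-case: top litigator gives 302 − 22 = 280; standard lawyer gives 176 − 0 = 176. No deviation. ✓
  Weak-case: standard lawyer gives 176 − 0 = 176; top litigator gives 302 − 137 = 165. No deviation. ✓
Both hold — the strong-case type sends top litigator.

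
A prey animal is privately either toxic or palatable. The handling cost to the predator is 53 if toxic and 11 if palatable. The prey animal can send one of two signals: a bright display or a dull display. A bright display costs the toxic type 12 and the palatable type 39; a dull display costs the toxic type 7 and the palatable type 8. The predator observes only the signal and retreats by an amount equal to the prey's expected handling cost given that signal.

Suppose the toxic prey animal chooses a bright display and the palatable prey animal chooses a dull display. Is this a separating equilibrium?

No

If types separate, bright display earns payment 53 and dull display earns 11.
Toxic: bright display gives 53 − 12 = 41; dull display gives 11 − 7 = 4. No deviation. ✓
Palatable: dull display gives 11 − 8 = 3; bright display gives 53 − 39 = 14. Would deviate. ✗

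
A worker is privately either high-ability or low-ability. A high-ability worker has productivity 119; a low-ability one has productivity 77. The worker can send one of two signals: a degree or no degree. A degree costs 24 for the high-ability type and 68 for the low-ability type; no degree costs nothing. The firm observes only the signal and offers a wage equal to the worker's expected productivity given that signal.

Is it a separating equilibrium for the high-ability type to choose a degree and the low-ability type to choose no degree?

Yes

Under separation the firm infers type exactly: degree → high-ability (pays 119), no degree → low-ability (pays 77).
High-ability: degree gives 119 − 24 = 95; no degree gives 77 − 0 = 77. No deviation. ✓
Low-ability: no degree gives 77 − 0 = 77; degree gives 119 − 68 = 51. No deviation. ✓
Neither type gains from mimicking the other.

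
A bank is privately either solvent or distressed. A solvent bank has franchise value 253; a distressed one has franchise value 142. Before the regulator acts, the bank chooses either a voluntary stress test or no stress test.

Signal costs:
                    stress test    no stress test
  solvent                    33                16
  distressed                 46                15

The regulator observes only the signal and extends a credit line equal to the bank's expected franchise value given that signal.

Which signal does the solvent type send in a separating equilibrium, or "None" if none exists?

None

Try solvent → stress test, distressed → no stress test:
  If types separate, stress test earns payment 253 and no stress test earns 142.
  Solvent: stress test gives 253 − 33 = 220; no stress test gives 142 − 16 = 126. No deviation. ✓
  Distressed: no stress test gives 142 − 15 = 127; stress test gives 253 − 46 = 207. Would deviate. ✗
Try solvent → no stress test, distressed → stress test:
  If types separate, no stress test earns payment 253 and stress test earns 142.
  Solvent: no stress test gives 253 − 16 = 237; stress test gives 142 − 33 = 109. No deviation. ✓
  Distressed: stress test gives 142 − 46 = 96; no stress test gives 253 − 15 = 238. Would deviate. ✗
Neither assignment is incentive-compatible.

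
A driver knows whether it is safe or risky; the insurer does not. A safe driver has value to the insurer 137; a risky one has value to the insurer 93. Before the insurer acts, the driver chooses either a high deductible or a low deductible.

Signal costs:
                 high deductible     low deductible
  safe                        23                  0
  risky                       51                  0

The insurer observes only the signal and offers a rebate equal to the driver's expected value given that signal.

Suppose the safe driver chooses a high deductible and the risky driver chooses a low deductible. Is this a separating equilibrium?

If types separate, high deductible earns payment 137 and low deductible earns 93.
Safe: high deductible gives 137 − 23 = 114; low deductible gives 93 − 0 = 93. No deviation. ✓
Risky: low deductible gives 93 − 0 = 93; high deductible gives 137 − 51 = 86. No deviation. ✓
Both incentive constraints hold.

Yes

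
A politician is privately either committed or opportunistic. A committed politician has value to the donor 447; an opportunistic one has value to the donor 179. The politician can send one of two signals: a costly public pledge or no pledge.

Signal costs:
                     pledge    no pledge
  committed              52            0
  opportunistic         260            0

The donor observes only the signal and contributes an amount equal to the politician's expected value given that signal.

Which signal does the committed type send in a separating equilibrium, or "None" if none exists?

None

Try committed → pledge, opportunistic → no pledge:
  If types separate, pledge earns payment 447 and no pledge earns 179.
  Committed: pledge gives 447 − 52 = 395; no pledge gives 179 − 0 = 179. No deviation. ✓
  Opportunistic: no pledge gives 179 − 0 = 179; pledge gives 447 − 260 = 187. Would deviate. ✗
Try committed → no pledge, opportunistic → pledge:
  If types separate, no pledge earns payment 447 and pledge earns 179.
  Committed: no pledge gives 447 − 0 = 447; pledge gives 179 − 52 = 127. No deviation. ✓
  Opportunistic: pledge gives 179 − 260 = -81; no pledge gives 447 − 0 = 447. Would deviate. ✗
Neither assignment is incentive-compatible.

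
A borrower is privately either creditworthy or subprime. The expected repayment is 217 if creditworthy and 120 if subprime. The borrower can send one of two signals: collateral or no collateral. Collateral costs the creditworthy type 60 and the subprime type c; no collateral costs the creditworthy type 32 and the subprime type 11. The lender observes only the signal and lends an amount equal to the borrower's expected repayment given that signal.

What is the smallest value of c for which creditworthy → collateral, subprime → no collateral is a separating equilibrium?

Under separation: collateral → creditworthy (pays 217); no collateral → subprime (pays 120).
Creditworthy: 217 − 60 = 157 ≥ 120 − 32 = 88. Holds regardless of c. ✓
Subprime: 120 − 11 ≥ 217 − c, so c ≥ 217 − 109 = 108.

108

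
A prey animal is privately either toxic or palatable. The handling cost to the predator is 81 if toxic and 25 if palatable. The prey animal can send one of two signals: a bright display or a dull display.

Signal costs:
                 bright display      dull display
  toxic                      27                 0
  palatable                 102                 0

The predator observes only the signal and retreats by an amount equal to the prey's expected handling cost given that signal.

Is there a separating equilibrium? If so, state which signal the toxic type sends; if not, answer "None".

bright display

Try toxic → bright display, palatable → dull display:
  If types separate, bright display earns payment 81 and dull display earns 25.
  Toxic: bright display gives 81 − 27 = 54; dull display gives 25 − 0 = 25. No deviation. ✓
  Palatable: dull display gives 25 − 0 = 25; bright display gives 81 − 102 = -21. No deviation. ✓
Both hold — the toxic type sends bright display.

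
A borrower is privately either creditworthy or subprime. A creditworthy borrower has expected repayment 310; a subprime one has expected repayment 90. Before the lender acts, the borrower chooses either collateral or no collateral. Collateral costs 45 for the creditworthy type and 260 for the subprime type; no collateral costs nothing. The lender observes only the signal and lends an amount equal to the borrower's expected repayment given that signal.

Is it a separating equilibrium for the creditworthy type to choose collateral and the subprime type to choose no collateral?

Under separation the lender infers type exactly: collateral → creditworthy (pays 310), no collateral → subprime (pays 90).
Creditworthy: collateral gives 310 − 45 = 265; no collateral gives 90 − 0 = 90. No deviation. ✓
Subprime: no collateral gives 90 − 0 = 90; collateral gives 310 − 260 = 50. No deviation. ✓
Neither type gains from mimicking the other.

Yes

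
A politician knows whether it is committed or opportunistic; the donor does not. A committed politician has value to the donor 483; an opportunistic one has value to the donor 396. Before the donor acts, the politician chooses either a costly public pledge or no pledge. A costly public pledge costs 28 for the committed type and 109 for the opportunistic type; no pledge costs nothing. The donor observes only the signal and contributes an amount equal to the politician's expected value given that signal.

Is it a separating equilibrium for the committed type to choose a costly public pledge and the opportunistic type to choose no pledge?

Under separation the donor infers type exactly: pledge → committed (pays 483), no pledge → opportunistic (pays 396).
Committed: pledge gives 483 − 28 = 455; no pledge gives 396 − 0 = 396. No deviation. ✓
Opportunistic: no pledge gives 396 − 0 = 396; pledge gives 483 − 109 = 374. No deviation. ✓
Both incentive constraints hold.

Yes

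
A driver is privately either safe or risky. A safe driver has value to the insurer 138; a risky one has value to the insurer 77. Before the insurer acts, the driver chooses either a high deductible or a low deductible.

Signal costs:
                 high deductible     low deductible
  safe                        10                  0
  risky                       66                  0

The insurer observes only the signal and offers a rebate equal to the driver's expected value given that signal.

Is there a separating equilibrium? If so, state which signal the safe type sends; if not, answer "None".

Try safe → high deductible, risky → low deductible:
  If types separate, high deductible earns payment 138 and low deductible earns 77.
  Safe: high deductible gives 138 − 10 = 128; low deductible gives 77 − 0 = 77. No deviation. ✓
  Risky: low deductible gives 77 − 0 = 77; high deductible gives 138 − 66 = 72. No deviation. ✓
Both hold — the safe type sends high deductible.

high deductible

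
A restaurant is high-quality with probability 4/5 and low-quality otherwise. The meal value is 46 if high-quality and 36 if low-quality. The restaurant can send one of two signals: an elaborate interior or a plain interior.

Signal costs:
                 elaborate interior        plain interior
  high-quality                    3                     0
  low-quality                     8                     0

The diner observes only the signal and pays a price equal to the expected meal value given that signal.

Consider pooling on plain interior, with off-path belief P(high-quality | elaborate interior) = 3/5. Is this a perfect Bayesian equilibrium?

At the pooled signal (plain interior) the diner holds the prior 4/5 and pays 4/5·46 + 1/5·36 = 44. Off-path (elaborate interior) belief 3/5 gives 3/5·46 + 2/5·36 = 42.
High-quality: plain interior gives 44 − 0 = 44; elaborate interior gives 42 − 3 = 39. Stays. ✓
Low-quality: plain interior gives 44 − 0 = 44; elaborate interior gives 42 − 8 = 34. Stays. ✓

Yes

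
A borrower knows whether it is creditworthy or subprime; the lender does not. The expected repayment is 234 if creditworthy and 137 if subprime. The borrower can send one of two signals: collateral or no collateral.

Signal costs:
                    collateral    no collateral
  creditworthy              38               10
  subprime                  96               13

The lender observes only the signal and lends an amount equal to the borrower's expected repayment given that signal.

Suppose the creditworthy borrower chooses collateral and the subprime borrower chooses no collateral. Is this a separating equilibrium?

No

Under separation the lender infers type exactly: collateral → creditworthy (pays 234), no collateral → subprime (pays 137).
Creditworthy: collateral gives 234 − 38 = 196; no collateral gives 137 − 10 = 127. No deviation. ✓
Subprime: no collateral gives 137 − 13 = 124; collateral gives 234 − 96 = 138. Would deviate. ✗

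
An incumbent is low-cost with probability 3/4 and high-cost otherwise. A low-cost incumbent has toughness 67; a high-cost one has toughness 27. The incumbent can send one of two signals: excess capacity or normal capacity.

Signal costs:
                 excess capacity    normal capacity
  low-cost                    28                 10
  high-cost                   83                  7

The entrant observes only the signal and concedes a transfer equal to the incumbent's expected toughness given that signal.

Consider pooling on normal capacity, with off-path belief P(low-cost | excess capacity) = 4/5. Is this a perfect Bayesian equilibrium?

Yes

On the equilibrium path (normal capacity) the entrant holds the prior 3/4 and pays 3/4·67 + 1/4·27 = 57. Off-path (excess capacity) belief 4/5 gives 4/5·67 + 1/5·27 = 59.
Low-cost: normal capacity gives 57 − 10 = 47; excess capacity gives 59 − 28 = 31. Stays. ✓
High-cost: normal capacity gives 57 − 7 = 50; excess capacity gives 59 − 83 = -24. Stays. ✓
Beliefs are Bayes-consistent on-path and both types best-respond.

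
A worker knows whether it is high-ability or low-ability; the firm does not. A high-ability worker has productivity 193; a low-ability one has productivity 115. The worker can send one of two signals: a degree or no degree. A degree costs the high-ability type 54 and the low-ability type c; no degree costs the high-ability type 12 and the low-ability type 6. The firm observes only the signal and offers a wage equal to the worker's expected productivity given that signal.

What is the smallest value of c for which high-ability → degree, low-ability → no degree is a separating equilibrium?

Under separation: degree → high-ability (pays 193); no degree → low-ability (pays 115).
High-ability: 193 − 54 = 139 ≥ 115 − 12 = 103. Holds regardless of c. ✓
Low-ability: 115 − 6 ≥ 193 − c, so c ≥ 193 − 109 = 84.

84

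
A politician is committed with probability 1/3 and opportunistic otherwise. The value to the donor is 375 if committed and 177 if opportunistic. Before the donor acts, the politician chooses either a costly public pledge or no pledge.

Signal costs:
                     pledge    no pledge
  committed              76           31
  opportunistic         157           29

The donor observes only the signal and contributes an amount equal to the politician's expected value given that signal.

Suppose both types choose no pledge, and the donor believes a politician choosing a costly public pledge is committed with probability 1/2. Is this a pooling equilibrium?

Yes

On the equilibrium path (no pledge) the donor holds the prior 1/3 and pays 1/3·375 + 2/3·177 = 243. Off-path (pledge) belief 1/2 gives 1/2·375 + 1/2·177 = 276.
Committed: no pledge gives 243 − 31 = 212; pledge gives 276 − 76 = 200. Stays. ✓
Opportunistic: no pledge gives 243 − 29 = 214; pledge gives 276 − 157 = 119. Stays. ✓
Beliefs are Bayes-consistent on-path and both types best-respond.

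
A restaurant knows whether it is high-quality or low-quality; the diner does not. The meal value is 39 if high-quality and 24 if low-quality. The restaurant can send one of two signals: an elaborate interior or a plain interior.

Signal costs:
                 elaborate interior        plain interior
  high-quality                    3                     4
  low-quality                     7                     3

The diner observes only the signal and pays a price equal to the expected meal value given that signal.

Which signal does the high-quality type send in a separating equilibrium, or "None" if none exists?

Try high-quality → elaborate interior, low-quality → plain interior:
  Under separation the diner infers type exactly: elaborate interior → high-quality (pays 39), plain interior → low-quality (pays 24).
  High-quality: elaborate interior gives 39 − 3 = 36; plain interior gives 24 − 4 = 20. No deviation. ✓
  Low-quality: plain interior gives 24 − 3 = 21; elaborate interior gives 39 − 7 = 32. Would deviate. ✗
Try high-quality → plain interior, low-quality → elaborate interior:
  Under separation the diner infers type exactly: plain interior → high-quality (pays 39), elaborate interior → low-quality (pays 24).
  High-quality: plain interior gives 39 − 4 = 35; elaborate interior gives 24 − 3 = 21. No deviation. ✓
  Low-quality: elaborate interior gives 24 − 7 = 17; plain interior gives 39 − 3 = 36. Would deviate. ✗
Neither assignment is incentive-compatible.

None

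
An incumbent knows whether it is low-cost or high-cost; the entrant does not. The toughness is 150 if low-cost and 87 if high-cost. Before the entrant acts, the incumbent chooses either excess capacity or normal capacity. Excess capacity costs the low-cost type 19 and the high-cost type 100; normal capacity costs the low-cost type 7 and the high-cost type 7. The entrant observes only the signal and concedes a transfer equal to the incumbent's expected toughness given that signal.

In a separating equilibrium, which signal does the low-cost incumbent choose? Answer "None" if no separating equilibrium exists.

Try low-cost → excess capacity, high-cost → normal capacity:
  Under separation the entrant infers type exactly: excess capacity → low-cost (pays 150), normal capacity → high-cost (pays 87).
  Low-cost: excess capacity gives 150 − 19 = 131; normal capacity gives 87 − 7 = 80. No deviation. ✓
  High-cost: normal capacity gives 87 − 7 = 80; excess capacity gives 150 − 100 = 50. No deviation. ✓
Both hold — the low-cost type sends excess capacity.

excess capacity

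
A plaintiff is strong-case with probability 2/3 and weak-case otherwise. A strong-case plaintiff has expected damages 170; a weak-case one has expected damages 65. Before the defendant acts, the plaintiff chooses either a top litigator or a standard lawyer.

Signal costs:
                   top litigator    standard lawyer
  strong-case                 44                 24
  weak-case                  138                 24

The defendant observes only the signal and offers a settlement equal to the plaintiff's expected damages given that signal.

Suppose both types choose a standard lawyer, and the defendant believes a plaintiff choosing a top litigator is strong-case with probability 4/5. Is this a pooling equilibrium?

Yes

At the pooled signal (standard lawyer) the defendant holds the prior 2/3 and pays 2/3·170 + 1/3·65 = 135. Off-path (top litigator) belief 4/5 gives 4/5·170 + 1/5·65 = 149.
Strong-case: standard lawyer gives 135 − 24 = 111; top litigator gives 149 − 44 = 105. Stays. ✓
Weak-case: standard lawyer gives 135 − 24 = 111; top litigator gives 149 − 138 = 11. Stays. ✓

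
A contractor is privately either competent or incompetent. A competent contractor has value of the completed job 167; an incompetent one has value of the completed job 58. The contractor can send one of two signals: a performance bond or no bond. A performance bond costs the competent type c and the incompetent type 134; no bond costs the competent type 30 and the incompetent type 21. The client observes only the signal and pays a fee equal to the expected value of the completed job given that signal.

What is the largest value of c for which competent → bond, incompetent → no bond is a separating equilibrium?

Under separation: bond → competent (pays 167); no bond → incompetent (pays 58).
Incompetent: 58 − 21 = 37 ≥ 167 − 134 = 33. Holds regardless of c. ✓
Competent: 167 − c ≥ 58 − 30, so c ≤ 167 − 28 = 139.

139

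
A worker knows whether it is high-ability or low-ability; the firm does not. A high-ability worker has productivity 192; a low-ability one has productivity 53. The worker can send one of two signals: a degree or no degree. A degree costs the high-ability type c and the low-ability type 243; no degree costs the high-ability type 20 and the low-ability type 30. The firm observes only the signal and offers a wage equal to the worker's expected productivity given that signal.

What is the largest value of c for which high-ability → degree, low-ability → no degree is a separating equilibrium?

159

Under separation: degree → high-ability (pays 192); no degree → low-ability (pays 53).
Low-ability: 53 − 30 = 23 ≥ 192 − 243 = -51. Holds regardless of c. ✓
High-ability: 192 − c ≥ 53 − 20, so c ≤ 192 − 33 = 159.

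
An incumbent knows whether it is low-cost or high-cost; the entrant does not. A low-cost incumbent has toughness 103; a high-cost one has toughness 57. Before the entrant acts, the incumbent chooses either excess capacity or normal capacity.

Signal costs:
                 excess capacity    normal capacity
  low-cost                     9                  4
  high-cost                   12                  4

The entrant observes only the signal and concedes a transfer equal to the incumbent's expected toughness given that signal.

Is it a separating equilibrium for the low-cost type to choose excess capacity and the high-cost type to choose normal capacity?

No

If types separate, excess capacity earns payment 103 and normal capacity earns 57.
Low-cost: excess capacity gives 103 − 9 = 94; normal capacity gives 57 − 4 = 53. No deviation. ✓
High-cost: normal capacity gives 57 − 4 = 53; excess capacity gives 103 − 12 = 91. Would deviate. ✗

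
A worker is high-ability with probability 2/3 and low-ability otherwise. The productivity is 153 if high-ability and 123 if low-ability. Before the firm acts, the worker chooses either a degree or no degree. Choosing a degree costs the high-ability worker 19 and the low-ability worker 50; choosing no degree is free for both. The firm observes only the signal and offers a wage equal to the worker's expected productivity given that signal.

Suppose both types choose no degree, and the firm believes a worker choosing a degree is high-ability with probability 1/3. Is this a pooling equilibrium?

On the equilibrium path (no degree) the firm holds the prior 2/3 and pays 2/3·153 + 1/3·123 = 143. Off-path (degree) belief 1/3 gives 1/3·153 + 2/3·123 = 133.
High-ability: no degree gives 143 − 0 = 143; degree gives 133 − 19 = 114. Stays. ✓
Low-ability: no degree gives 143 − 0 = 143; degree gives 133 − 50 = 83. Stays. ✓
Beliefs are Bayes-consistent on-path and both types best-respond.

Yes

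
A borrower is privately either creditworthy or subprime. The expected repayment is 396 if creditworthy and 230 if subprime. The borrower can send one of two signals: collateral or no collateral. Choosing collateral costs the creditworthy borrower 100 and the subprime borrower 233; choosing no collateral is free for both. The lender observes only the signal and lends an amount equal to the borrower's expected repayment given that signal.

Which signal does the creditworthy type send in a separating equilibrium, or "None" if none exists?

collateral

Try creditworthy → collateral, subprime → no collateral:
  If types separate, collateral earns payment 396 and no collateral earns 230.
  Creditworthy: collateral gives 396 − 100 = 296; no collateral gives 230 − 0 = 230. No deviation. ✓
  Subprime: no collateral gives 230 − 0 = 230; collateral gives 396 − 233 = 163. No deviation. ✓
Both hold — the creditworthy type sends collateral.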